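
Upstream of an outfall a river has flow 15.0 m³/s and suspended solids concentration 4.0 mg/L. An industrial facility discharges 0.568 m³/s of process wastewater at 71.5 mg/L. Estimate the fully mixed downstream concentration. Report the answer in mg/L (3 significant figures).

6.46 mg/L

Flow-weighted mixing gives C = (0.568·71.5 + 15·4) / (0.568 + 15) = 100.6/15.57 = 6.463 mg/L.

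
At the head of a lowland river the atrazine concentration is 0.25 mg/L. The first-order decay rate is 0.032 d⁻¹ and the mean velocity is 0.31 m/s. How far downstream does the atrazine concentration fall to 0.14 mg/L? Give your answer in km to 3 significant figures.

From C = C₀·e^(−kt), t = ln(C₀/C)/k = ln(0.25/0.14)/0.032 = 0.5798/0.032 = 18.12 d.
Distance = v·t = 0.31 m/s × 1.566e+06 s = 4.853e+05 m = 485.3 km.

485 km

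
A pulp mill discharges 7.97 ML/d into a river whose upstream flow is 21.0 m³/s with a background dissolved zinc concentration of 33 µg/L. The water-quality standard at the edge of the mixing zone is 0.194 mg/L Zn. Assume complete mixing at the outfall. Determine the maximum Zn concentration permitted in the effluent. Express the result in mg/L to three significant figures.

36.8 mg/L

7.97 ML/d = 0.09225 m³/s.
33 µg/L = 0.033 mg/L.
Mass balance: 0.194·21.09 = 0.09225·Cₑ + 21·0.033.
Cₑ = (4.092 − 0.693) / 0.09225 = 36.85 mg/L.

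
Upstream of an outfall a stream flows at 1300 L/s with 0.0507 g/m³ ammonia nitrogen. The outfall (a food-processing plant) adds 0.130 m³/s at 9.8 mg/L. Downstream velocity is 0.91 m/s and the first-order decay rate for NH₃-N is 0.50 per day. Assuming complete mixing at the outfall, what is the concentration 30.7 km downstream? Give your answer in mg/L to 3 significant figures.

1300 L/s = 1.3 m³/s.
After complete mixing, C₀ = (0.13·9.8 + 1.3·0.0507) / 1.43 = 0.937 mg/L.
Travel time t = 3.07e+04 m / 0.91 m/s = 3.374e+04 s = 0.3905 d.
C = 0.937·exp(−0.50·0.3905) = 0.937·0.8226 = 0.7708 mg/L.

0.771 mg/L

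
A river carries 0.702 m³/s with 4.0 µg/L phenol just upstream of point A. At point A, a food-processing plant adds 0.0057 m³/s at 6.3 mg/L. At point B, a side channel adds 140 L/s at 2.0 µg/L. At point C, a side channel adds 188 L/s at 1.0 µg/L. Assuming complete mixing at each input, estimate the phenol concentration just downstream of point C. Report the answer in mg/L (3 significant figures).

4.0 µg/L = 0.004 mg/L.
After input A: C = (0.702·0.004 + 0.0057·6.3) / 0.7077 = 0.05471 mg/L.
140 L/s = 0.14 m³/s.
2.0 µg/L = 0.002 mg/L.
After input B: C = (0.7077·0.05471 + 0.14·0.002) / 0.8477 = 0.046 mg/L.
188 L/s = 0.188 m³/s.
1.0 µg/L = 0.001 mg/L.
After input C: C = (0.8477·0.046 + 0.188·0.001) / 1.036 = 0.03784 mg/L.

0.0378 mg/L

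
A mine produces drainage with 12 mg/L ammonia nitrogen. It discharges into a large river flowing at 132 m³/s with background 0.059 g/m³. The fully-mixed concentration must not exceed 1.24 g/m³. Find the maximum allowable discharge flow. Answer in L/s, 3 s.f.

14500 L/s

Mass balance at complete mixing: C_std·(Q_w + Q_r) = Q_w·C_e + Q_r·C_b.
Rearranging, Q_w = Q_r·(C_std − C_b)/(C_e − C_std) = 132·(1.24 − 0.059) / (12 − 1.24) = 14.49 m³/s.
= 1.449e+04 L/s.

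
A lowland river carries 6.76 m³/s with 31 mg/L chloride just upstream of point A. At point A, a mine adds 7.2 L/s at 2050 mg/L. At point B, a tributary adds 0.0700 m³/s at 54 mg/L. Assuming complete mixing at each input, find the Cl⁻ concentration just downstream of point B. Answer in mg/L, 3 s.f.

33.4 mg/L

7.2 L/s = 0.0072 m³/s.
After input A: C = (6.76·31 + 0.0072·2050) / 6.767 = 33.15 mg/L.
After input B: C = (6.767·33.15 + 0.07·54) / 6.837 = 33.36 mg/L.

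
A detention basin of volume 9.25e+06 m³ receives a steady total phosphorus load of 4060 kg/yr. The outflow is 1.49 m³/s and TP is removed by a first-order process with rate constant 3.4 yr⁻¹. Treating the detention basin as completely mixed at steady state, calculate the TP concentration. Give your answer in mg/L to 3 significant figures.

Outflow Q = 1.49 m³/s × 3.156e+07 s/yr = 4.702e+07 m³/yr.
Steady-state CSTR mass balance: W = Q·C + k·V·C, so C = W/(Q + kV).
Q + kV = 4.702e+07 + 3.4·9.25e+06 = 7.847e+07 m³/yr.
C = 4060/7.847e+07 = 5.174e-05 kg/m³ = 0.05174 mg/L.

0.0517 mg/L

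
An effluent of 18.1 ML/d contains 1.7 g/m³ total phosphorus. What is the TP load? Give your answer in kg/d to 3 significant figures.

18.1 ML/d = 0.2095 m³/s.
Mass flux = Q·C = 0.2095 m³/s × 1.7 g/m³ = 0.3561 g/s.
= 0.3561 g/s × 86.4 = 30.77 kg/d.

30.8 kg/d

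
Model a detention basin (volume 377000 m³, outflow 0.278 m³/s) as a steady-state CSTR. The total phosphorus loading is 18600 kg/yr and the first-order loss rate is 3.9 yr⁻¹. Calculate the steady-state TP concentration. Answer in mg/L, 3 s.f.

1.82 mg/L

Outflow Q = 0.278 m³/s × 3.156e+07 s/yr = 8.773e+06 m³/yr.
Steady-state CSTR mass balance: W = Q·C + k·V·C, so C = W/(Q + kV).
Q + kV = 8.773e+06 + 3.9·377000 = 1.024e+07 m³/yr.
C = 18600/1.024e+07 = 0.001816 kg/m³ = 1.816 mg/L.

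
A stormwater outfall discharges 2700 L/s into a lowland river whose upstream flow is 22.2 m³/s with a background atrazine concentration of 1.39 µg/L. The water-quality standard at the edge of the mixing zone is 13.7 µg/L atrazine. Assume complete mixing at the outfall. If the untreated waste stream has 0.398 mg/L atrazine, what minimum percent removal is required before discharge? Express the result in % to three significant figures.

2700 L/s = 2.7 m³/s.
1.39 µg/L = 0.00139 mg/L.
13.7 µg/L = 0.0137 mg/L.
Mass balance: 0.0137·24.9 = 2.7·Cₑ + 22.2·0.00139.
Cₑ = (0.3411 − 0.03086) / 2.7 = 0.1149 mg/L.
Required removal = 1 − 0.1149/0.398 = 71.13 %.

71.1 %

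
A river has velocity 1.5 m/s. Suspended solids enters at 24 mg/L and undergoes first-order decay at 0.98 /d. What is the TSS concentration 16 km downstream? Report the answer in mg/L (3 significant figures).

21.3 mg/L

Travel time t = 16 km / 1.5 m/s = 1.6e+04/1.5 = 1.067e+04 s = 0.1235 d.
First-order decay: C = 24·exp(−0.98·0.1235) = 24·0.886 = 21.27 mg/L.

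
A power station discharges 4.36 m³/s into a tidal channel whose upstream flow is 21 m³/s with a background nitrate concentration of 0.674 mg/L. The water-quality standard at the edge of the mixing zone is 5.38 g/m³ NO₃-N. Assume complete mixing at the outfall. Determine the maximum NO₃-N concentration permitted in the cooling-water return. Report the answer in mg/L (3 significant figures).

Mass balance: 5.38·25.36 = 4.36·Cₑ + 21·0.674.
Cₑ = (136.4 − 14.15) / 4.36 = 28.05 mg/L.

28.0 mg/L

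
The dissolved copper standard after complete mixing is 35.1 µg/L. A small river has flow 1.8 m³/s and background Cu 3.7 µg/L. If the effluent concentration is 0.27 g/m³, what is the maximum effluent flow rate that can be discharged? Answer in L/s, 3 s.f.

3.7 µg/L = 0.0037 mg/L.
35.1 µg/L = 0.0351 mg/L.
Mass balance at complete mixing: C_std·(Q_w + Q_r) = Q_w·C_e + Q_r·C_b.
Rearranging, Q_w = Q_r·(C_std − C_b)/(C_e − C_std) = 1.8·(0.0351 − 0.0037) / (0.27 − 0.0351) = 0.2406 m³/s.
= 240.6 L/s.

241 L/s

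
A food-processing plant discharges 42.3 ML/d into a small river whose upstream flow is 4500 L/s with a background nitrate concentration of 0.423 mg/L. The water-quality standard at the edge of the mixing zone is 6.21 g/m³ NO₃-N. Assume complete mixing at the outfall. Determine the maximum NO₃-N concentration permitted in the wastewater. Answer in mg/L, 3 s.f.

42.3 ML/d = 0.4896 m³/s.
4500 L/s = 4.5 m³/s.
Mass balance: 6.21·4.99 = 0.4896·Cₑ + 4.5·0.423.
Cₑ = (30.99 − 1.903) / 0.4896 = 59.4 mg/L.

59.4 mg/L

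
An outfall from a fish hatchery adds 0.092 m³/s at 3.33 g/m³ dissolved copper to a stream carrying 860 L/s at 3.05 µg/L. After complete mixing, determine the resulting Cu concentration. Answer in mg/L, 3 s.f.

860 L/s = 0.86 m³/s.
3.05 µg/L = 0.00305 mg/L.
By mass balance at complete mixing, C = (0.092·3.33 + 0.86·0.00305) / (0.092 + 0.86) = 0.309/0.952 = 0.3246 mg/L.

0.325 mg/L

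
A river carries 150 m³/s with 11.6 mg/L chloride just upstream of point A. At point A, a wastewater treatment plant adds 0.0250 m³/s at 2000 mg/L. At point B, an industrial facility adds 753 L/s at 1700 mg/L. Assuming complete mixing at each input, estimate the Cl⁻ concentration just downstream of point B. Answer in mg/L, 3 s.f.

20.4 mg/L

After input A: C = (150·11.6 + 0.025·2000) / 150 = 11.93 mg/L.
753 L/s = 0.753 m³/s.
After input B: C = (150·11.93 + 0.753·1700) / 150.8 = 20.36 mg/L.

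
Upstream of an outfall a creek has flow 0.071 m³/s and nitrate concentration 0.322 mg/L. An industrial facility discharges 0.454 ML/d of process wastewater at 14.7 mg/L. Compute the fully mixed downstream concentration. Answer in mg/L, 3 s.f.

0.454 ML/d = 0.005255 m³/s.
Flow-weighted mixing gives C = (0.005255·14.7 + 0.071·0.322) / (0.005255 + 0.071) = 0.1001/0.07625 = 1.313 mg/L.

1.31 mg/L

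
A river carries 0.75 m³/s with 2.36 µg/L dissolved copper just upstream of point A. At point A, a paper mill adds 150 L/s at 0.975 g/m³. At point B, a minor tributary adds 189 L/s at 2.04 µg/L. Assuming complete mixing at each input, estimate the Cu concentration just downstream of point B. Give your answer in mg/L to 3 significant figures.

2.36 µg/L = 0.00236 mg/L.
150 L/s = 0.15 m³/s.
After input A: C = (0.75·0.00236 + 0.15·0.975) / 0.9 = 0.1645 mg/L.
189 L/s = 0.189 m³/s.
2.04 µg/L = 0.00204 mg/L.
After input B: C = (0.9·0.1645 + 0.189·0.00204) / 1.089 = 0.1363 mg/L.

0.136 mg/L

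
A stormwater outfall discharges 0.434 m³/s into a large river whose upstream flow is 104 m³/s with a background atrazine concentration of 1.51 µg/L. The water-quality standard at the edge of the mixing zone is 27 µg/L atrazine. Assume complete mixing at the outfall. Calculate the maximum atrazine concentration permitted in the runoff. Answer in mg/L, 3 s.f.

1.51 µg/L = 0.00151 mg/L.
27 µg/L = 0.027 mg/L.
Mass balance: 0.027·104.4 = 0.434·Cₑ + 104·0.00151.
Cₑ = (2.82 − 0.157) / 0.434 = 6.135 mg/L.

6.14 mg/L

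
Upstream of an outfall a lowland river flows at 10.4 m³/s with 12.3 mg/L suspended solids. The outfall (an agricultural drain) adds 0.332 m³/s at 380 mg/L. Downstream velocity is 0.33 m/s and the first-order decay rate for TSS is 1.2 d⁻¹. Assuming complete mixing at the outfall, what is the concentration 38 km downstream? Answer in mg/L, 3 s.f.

After complete mixing, C₀ = (0.332·380 + 10.4·12.3) / 10.73 = 23.67 mg/L.
Travel time t = 3.8e+04 m / 0.33 m/s = 1.152e+05 s = 1.333 d.
C = 23.67·exp(−1.2·1.333) = 23.67·0.202 = 4.783 mg/L.

4.78 mg/L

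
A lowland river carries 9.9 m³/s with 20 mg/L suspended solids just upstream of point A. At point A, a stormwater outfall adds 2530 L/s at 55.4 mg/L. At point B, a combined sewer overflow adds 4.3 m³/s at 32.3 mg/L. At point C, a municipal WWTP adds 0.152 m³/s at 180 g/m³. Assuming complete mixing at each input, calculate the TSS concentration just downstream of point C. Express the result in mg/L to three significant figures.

29.9 mg/L

2530 L/s = 2.53 m³/s.
After input A: C = (9.9·20 + 2.53·55.4) / 12.43 = 27.21 mg/L.
After input B: C = (12.43·27.21 + 4.3·32.3) / 16.73 = 28.51 mg/L.
After input C: C = (16.73·28.51 + 0.152·180) / 16.88 = 29.88 mg/L.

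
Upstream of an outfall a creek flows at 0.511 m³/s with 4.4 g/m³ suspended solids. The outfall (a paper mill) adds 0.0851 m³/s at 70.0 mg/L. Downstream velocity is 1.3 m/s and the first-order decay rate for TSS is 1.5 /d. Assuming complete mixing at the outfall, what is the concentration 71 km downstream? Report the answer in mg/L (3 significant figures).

After complete mixing, C₀ = (0.0851·70 + 0.511·4.4) / 0.5961 = 13.77 mg/L.
Travel time t = 7.1e+04 m / 1.3 m/s = 5.462e+04 s = 0.6321 d.
C = 13.77·exp(−1.5·0.6321) = 13.77·0.3874 = 5.333 mg/L.

5.33 mg/L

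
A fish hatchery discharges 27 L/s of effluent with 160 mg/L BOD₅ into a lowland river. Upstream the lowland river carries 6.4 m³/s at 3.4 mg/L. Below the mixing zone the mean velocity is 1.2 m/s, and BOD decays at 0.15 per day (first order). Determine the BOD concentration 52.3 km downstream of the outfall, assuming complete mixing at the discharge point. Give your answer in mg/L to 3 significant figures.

27 L/s = 0.027 m³/s.
After complete mixing, C₀ = (0.027·160 + 6.4·3.4) / 6.427 = 4.058 mg/L.
Travel time t = 5.23e+04 m / 1.2 m/s = 4.358e+04 s = 0.5044 d.
C = 4.058·exp(−0.15·0.5044) = 4.058·0.9271 = 3.762 mg/L.

3.76 mg/L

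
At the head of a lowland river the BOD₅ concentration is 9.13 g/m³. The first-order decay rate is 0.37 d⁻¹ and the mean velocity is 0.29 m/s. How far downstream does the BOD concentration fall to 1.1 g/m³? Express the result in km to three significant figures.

143 km

From C = C₀·e^(−kt), t = ln(C₀/C)/k = ln(9.13/1.1)/0.37 = 2.116/0.37 = 5.72 d.
Distance = v·t = 0.29 m/s × 4.942e+05 s = 1.433e+05 m = 143.3 km.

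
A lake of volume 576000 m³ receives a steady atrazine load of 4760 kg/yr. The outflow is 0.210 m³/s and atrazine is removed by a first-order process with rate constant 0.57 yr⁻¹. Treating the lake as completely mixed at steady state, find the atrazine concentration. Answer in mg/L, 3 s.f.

0.684 mg/L

Outflow Q = 0.210 m³/s × 3.156e+07 s/yr = 6.627e+06 m³/yr.
Steady-state CSTR mass balance: W = Q·C + k·V·C, so C = W/(Q + kV).
Q + kV = 6.627e+06 + 0.57·576000 = 6.955e+06 m³/yr.
C = 4760/6.955e+06 = 0.0006844 kg/m³ = 0.6844 mg/L.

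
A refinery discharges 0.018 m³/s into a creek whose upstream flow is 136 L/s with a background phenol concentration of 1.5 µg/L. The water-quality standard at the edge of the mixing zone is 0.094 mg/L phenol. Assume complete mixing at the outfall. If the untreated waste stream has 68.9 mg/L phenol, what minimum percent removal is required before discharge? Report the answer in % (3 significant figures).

136 L/s = 0.136 m³/s.
1.5 µg/L = 0.0015 mg/L.
Mass balance: 0.094·0.154 = 0.018·Cₑ + 0.136·0.0015.
Cₑ = (0.01448 − 0.000204) / 0.018 = 0.7929 mg/L.
Required removal = 1 − 0.7929/68.9 = 98.85 %.

98.8 %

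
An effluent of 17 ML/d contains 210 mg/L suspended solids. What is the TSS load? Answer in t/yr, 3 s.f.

17 ML/d = 0.1968 m³/s.
Mass flux = Q·C = 0.1968 m³/s × 210 g/m³ = 41.32 g/s.
= 41.32 g/s × 31.56 = 1304 t/yr.

1300 t/yr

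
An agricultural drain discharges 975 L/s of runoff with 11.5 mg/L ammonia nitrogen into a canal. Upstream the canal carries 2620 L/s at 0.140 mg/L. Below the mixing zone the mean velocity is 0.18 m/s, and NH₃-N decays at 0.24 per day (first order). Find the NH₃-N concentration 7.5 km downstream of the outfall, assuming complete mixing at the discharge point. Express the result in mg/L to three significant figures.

975 L/s = 0.975 m³/s.
2620 L/s = 2.62 m³/s.
After complete mixing, C₀ = (0.975·11.5 + 2.62·0.14) / 3.595 = 3.221 mg/L.
Travel time t = 7500 m / 0.18 m/s = 4.167e+04 s = 0.4823 d.
C = 3.221·exp(−0.24·0.4823) = 3.221·0.8907 = 2.869 mg/L.

2.87 mg/L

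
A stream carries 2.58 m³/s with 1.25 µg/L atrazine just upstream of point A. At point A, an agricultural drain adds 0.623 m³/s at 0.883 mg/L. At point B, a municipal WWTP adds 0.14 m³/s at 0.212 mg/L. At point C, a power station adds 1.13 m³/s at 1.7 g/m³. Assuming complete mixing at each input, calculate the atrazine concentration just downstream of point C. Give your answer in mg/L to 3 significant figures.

1.25 µg/L = 0.00125 mg/L.
After input A: C = (2.58·0.00125 + 0.623·0.883) / 3.203 = 0.1728 mg/L.
After input B: C = (3.203·0.1728 + 0.14·0.212) / 3.343 = 0.1744 mg/L.
After input C: C = (3.343·0.1744 + 1.13·1.7) / 4.473 = 0.5598 mg/L.

0.560 mg/L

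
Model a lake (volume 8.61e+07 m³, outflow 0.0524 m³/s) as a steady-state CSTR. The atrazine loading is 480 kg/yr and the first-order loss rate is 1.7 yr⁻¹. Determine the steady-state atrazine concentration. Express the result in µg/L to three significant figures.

3.24 µg/L

Outflow Q = 0.0524 m³/s × 3.156e+07 s/yr = 1.654e+06 m³/yr.
Steady-state CSTR mass balance: W = Q·C + k·V·C, so C = W/(Q + kV).
Q + kV = 1.654e+06 + 1.7·8.61e+07 = 1.48e+08 m³/yr.
C = 480/1.48e+08 = 3.243e-06 kg/m³ = 0.003243 mg/L = 3.243 µg/L.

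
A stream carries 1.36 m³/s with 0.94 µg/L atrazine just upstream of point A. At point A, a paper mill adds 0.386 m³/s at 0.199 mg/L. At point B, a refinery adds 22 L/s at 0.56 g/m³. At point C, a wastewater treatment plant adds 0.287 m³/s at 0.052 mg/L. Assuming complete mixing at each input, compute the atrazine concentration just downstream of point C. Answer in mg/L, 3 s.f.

0.94 µg/L = 0.00094 mg/L.
After input A: C = (1.36·0.00094 + 0.386·0.199) / 1.746 = 0.04473 mg/L.
22 L/s = 0.022 m³/s.
After input B: C = (1.746·0.04473 + 0.022·0.56) / 1.768 = 0.05114 mg/L.
After input C: C = (1.768·0.05114 + 0.287·0.052) / 2.055 = 0.05126 mg/L.

0.0513 mg/L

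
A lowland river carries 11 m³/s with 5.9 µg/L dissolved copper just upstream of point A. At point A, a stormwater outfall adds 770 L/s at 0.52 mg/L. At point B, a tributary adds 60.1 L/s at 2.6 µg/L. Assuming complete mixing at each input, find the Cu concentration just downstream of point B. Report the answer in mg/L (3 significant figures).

5.9 µg/L = 0.0059 mg/L.
770 L/s = 0.77 m³/s.
After input A: C = (11·0.0059 + 0.77·0.52) / 11.77 = 0.03953 mg/L.
60.1 L/s = 0.0601 m³/s.
2.6 µg/L = 0.0026 mg/L.
After input B: C = (11.77·0.03953 + 0.0601·0.0026) / 11.83 = 0.03935 mg/L.

0.0393 mg/L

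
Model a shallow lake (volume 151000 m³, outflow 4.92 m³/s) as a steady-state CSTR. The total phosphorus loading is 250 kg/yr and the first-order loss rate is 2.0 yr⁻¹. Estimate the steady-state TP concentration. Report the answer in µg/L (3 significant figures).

1.61 µg/L

Outflow Q = 4.92 m³/s × 3.156e+07 s/yr = 1.553e+08 m³/yr.
Steady-state CSTR mass balance: W = Q·C + k·V·C, so C = W/(Q + kV).
Q + kV = 1.553e+08 + 2.0·151000 = 1.556e+08 m³/yr.
C = 250/1.556e+08 = 1.607e-06 kg/m³ = 0.001607 mg/L = 1.607 µg/L.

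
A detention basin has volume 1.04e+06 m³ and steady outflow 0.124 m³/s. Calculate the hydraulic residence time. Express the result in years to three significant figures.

0.266 yr

Q = 0.124 m³/s × 3.156e+07 s/yr = 3.913e+06 m³/yr.
Hydraulic residence time τ = V/Q = 1.04e+06/3.913e+06 = 0.2658 yr.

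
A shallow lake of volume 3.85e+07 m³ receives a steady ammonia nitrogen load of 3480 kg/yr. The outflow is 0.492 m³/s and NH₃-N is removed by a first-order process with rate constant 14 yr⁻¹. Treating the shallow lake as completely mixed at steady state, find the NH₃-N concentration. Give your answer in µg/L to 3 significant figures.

6.28 µg/L

Outflow Q = 0.492 m³/s × 3.156e+07 s/yr = 1.553e+07 m³/yr.
Steady-state CSTR mass balance: W = Q·C + k·V·C, so C = W/(Q + kV).
Q + kV = 1.553e+07 + 14·3.85e+07 = 5.545e+08 m³/yr.
C = 3480/5.545e+08 = 6.276e-06 kg/m³ = 0.006276 mg/L = 6.276 µg/L.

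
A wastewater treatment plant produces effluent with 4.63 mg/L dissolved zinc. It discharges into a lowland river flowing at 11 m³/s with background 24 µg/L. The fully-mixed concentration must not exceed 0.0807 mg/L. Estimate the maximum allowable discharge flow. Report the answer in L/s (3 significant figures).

24 µg/L = 0.024 mg/L.
Mass balance at complete mixing: C_std·(Q_w + Q_r) = Q_w·C_e + Q_r·C_b.
Rearranging, Q_w = Q_r·(C_std − C_b)/(C_e − C_std) = 11·(0.0807 − 0.024) / (4.63 − 0.0807) = 0.1371 m³/s.
= 137.1 L/s.

137 L/s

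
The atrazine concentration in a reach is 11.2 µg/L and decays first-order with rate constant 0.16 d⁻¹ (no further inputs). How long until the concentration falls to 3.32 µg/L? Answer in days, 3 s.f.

7.60 d

t = ln(C₀/C)/k = ln(11.2/3.32)/0.16 = 1.216/0.16 = 7.6 d.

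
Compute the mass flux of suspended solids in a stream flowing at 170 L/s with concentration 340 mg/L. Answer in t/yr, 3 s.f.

170 L/s = 0.17 m³/s.
Mass flux = Q·C = 0.17 m³/s × 340 g/m³ = 57.8 g/s.
= 57.8 g/s × 31.56 = 1824 t/yr.

1820 t/yr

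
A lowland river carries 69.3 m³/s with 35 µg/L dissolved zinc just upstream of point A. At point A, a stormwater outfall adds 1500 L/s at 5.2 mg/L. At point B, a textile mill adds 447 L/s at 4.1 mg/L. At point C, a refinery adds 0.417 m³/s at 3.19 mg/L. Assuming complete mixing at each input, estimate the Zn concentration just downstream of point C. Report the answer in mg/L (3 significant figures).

35 µg/L = 0.035 mg/L.
1500 L/s = 1.5 m³/s.
After input A: C = (69.3·0.035 + 1.5·5.2) / 70.8 = 0.1444 mg/L.
447 L/s = 0.447 m³/s.
After input B: C = (70.8·0.1444 + 0.447·4.1) / 71.25 = 0.1692 mg/L.
After input C: C = (71.25·0.1692 + 0.417·3.19) / 71.66 = 0.1868 mg/L.

0.187 mg/L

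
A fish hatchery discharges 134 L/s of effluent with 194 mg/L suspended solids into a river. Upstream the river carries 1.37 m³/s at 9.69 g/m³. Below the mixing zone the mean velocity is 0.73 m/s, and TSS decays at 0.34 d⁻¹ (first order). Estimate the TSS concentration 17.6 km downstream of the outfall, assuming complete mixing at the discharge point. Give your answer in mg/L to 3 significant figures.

134 L/s = 0.134 m³/s.
After complete mixing, C₀ = (0.134·194 + 1.37·9.69) / 1.504 = 26.11 mg/L.
Travel time t = 1.76e+04 m / 0.73 m/s = 2.411e+04 s = 0.279 d.
C = 26.11·exp(−0.34·0.279) = 26.11·0.9095 = 23.75 mg/L.

23.7 mg/L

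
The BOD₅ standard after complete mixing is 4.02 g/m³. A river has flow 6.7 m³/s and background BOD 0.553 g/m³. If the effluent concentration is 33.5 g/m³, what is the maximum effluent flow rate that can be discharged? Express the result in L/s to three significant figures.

Mass balance at complete mixing: C_std·(Q_w + Q_r) = Q_w·C_e + Q_r·C_b.
Rearranging, Q_w = Q_r·(C_std − C_b)/(C_e − C_std) = 6.7·(4.02 − 0.553) / (33.5 − 4.02) = 0.788 m³/s.
= 788 L/s.

788 L/s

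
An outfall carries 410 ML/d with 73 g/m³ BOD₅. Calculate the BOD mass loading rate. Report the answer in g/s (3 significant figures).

346 g/s

410 ML/d = 4.745 m³/s.
Mass flux = Q·C = 4.745 m³/s × 73 g/m³ = 346.4 g/s.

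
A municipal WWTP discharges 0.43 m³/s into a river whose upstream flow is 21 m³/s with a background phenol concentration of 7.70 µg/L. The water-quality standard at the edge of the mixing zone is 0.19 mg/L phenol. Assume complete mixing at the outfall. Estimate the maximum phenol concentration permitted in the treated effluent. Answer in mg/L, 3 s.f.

7.70 µg/L = 0.0077 mg/L.
Mass balance: 0.19·21.43 = 0.43·Cₑ + 21·0.0077.
Cₑ = (4.072 − 0.1617) / 0.43 = 9.093 mg/L.

9.09 mg/L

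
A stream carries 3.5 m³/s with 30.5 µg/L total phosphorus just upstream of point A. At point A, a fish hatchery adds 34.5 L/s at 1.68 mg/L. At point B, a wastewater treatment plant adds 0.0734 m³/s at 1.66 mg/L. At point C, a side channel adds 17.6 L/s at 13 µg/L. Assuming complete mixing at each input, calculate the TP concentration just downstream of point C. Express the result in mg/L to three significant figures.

0.0791 mg/L

30.5 µg/L = 0.0305 mg/L.
34.5 L/s = 0.0345 m³/s.
After input A: C = (3.5·0.0305 + 0.0345·1.68) / 3.534 = 0.0466 mg/L.
After input B: C = (3.534·0.0466 + 0.0734·1.66) / 3.608 = 0.07942 mg/L.
17.6 L/s = 0.0176 m³/s.
13 µg/L = 0.013 mg/L.
After input C: C = (3.608·0.07942 + 0.0176·0.013) / 3.625 = 0.0791 mg/L.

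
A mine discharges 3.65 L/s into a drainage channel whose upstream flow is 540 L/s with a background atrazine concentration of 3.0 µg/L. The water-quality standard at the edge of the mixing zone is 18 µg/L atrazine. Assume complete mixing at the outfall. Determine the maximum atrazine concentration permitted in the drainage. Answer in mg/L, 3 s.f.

2.24 mg/L

3.65 L/s = 0.00365 m³/s.
540 L/s = 0.54 m³/s.
3.0 µg/L = 0.003 mg/L.
18 µg/L = 0.018 mg/L.
Mass balance: 0.018·0.5437 = 0.00365·Cₑ + 0.54·0.003.
Cₑ = (0.009786 − 0.00162) / 0.00365 = 2.237 mg/L.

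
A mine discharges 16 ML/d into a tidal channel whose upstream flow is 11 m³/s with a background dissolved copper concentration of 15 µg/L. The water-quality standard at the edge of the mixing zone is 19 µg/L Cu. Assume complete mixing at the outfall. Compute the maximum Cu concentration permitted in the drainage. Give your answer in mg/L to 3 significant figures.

0.257 mg/L

16 ML/d = 0.1852 m³/s.
15 µg/L = 0.015 mg/L.
19 µg/L = 0.019 mg/L.
Mass balance: 0.019·11.19 = 0.1852·Cₑ + 11·0.015.
Cₑ = (0.2125 − 0.165) / 0.1852 = 0.2566 mg/L.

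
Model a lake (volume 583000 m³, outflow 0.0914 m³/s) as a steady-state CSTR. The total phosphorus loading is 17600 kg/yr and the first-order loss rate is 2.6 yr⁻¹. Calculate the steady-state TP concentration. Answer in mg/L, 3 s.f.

4.00 mg/L

Outflow Q = 0.0914 m³/s × 3.156e+07 s/yr = 2.884e+06 m³/yr.
Steady-state CSTR mass balance: W = Q·C + k·V·C, so C = W/(Q + kV).
Q + kV = 2.884e+06 + 2.6·583000 = 4.4e+06 m³/yr.
C = 17600/4.4e+06 = 0.004 kg/m³ = 4 mg/L.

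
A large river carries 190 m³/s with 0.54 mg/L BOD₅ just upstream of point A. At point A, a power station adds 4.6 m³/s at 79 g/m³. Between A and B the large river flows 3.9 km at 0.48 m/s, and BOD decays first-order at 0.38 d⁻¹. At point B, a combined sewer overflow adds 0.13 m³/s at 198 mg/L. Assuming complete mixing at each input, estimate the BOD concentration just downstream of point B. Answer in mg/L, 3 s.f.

After input A: C = (190·0.54 + 4.6·79) / 194.6 = 2.395 mg/L.
Over the 3.9 km reach to input B (t = 8125 s = 0.09404 d), decay gives C = 2.395·exp(−0.38·0.09404) = 2.311 mg/L.
After input B: C = (194.6·2.311 + 0.13·198) / 194.7 = 2.441 mg/L.

2.44 mg/L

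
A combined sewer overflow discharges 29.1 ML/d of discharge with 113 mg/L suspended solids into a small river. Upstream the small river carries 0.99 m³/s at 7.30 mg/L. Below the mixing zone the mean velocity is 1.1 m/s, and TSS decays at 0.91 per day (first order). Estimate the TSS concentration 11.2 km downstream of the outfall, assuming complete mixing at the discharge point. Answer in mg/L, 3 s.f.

30.7 mg/L

29.1 ML/d = 0.3368 m³/s.
After complete mixing, C₀ = (0.3368·113 + 0.99·7.3) / 1.327 = 34.13 mg/L.
Travel time t = 1.12e+04 m / 1.1 m/s = 1.018e+04 s = 0.1178 d.
C = 34.13·exp(−0.91·0.1178) = 34.13·0.8983 = 30.66 mg/L.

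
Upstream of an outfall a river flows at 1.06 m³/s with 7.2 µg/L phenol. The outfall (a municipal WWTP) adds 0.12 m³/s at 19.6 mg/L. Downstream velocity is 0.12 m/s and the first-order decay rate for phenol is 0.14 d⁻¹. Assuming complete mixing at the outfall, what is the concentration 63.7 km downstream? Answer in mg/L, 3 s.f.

7.2 µg/L = 0.0072 mg/L.
After complete mixing, C₀ = (0.12·19.6 + 1.06·0.0072) / 1.18 = 2 mg/L.
Travel time t = 6.37e+04 m / 0.12 m/s = 5.308e+05 s = 6.144 d.
C = 2·exp(−0.14·6.144) = 2·0.4231 = 0.8461 mg/L.

0.846 mg/L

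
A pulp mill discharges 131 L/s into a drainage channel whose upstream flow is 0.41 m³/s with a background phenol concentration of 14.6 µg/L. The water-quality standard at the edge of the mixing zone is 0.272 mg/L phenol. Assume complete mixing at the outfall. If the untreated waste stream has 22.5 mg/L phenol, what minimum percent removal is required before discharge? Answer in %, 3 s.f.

131 L/s = 0.131 m³/s.
14.6 µg/L = 0.0146 mg/L.
Mass balance: 0.272·0.541 = 0.131·Cₑ + 0.41·0.0146.
Cₑ = (0.1472 − 0.005986) / 0.131 = 1.078 mg/L.
Required removal = 1 − 1.078/22.5 = 95.21 %.

95.2 %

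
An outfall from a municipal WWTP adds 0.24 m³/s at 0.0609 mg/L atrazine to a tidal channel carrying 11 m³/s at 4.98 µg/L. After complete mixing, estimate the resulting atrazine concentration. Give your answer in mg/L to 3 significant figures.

0.00617 mg/L

4.98 µg/L = 0.00498 mg/L.
By mass balance at complete mixing, C = (0.24·0.0609 + 11·0.00498) / (0.24 + 11) = 0.0694/11.24 = 0.006174 mg/L.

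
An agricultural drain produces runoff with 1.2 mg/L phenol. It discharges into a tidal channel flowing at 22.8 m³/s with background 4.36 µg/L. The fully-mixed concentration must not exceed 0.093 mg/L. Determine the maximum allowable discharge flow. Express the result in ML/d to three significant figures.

4.36 µg/L = 0.00436 mg/L.
Mass balance at complete mixing: C_std·(Q_w + Q_r) = Q_w·C_e + Q_r·C_b.
Rearranging, Q_w = Q_r·(C_std − C_b)/(C_e − C_std) = 22.8·(0.093 − 0.00436) / (1.2 − 0.093) = 1.826 m³/s.
= 157.7 ML/d.

158 ML/d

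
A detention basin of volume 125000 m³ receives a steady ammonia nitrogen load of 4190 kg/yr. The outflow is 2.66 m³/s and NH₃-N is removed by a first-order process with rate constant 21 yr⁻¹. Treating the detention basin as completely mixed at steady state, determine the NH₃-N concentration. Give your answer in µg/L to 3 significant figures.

Outflow Q = 2.66 m³/s × 3.156e+07 s/yr = 8.394e+07 m³/yr.
Steady-state CSTR mass balance: W = Q·C + k·V·C, so C = W/(Q + kV).
Q + kV = 8.394e+07 + 21·125000 = 8.657e+07 m³/yr.
C = 4190/8.657e+07 = 4.84e-05 kg/m³ = 0.0484 mg/L = 48.4 µg/L.

48.4 µg/L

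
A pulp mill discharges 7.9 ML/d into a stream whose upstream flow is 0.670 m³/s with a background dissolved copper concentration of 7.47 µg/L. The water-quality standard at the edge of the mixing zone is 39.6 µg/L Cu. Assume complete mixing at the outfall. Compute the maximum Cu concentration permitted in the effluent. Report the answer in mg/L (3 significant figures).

7.9 ML/d = 0.09144 m³/s.
7.47 µg/L = 0.00747 mg/L.
39.6 µg/L = 0.0396 mg/L.
Mass balance: 0.0396·0.7614 = 0.09144·Cₑ + 0.67·0.00747.
Cₑ = (0.03015 − 0.005005) / 0.09144 = 0.275 mg/L.

0.275 mg/L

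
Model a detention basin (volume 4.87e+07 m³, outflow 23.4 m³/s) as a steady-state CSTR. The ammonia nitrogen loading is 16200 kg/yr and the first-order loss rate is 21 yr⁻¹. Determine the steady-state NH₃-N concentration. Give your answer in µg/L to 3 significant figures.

Outflow Q = 23.4 m³/s × 3.156e+07 s/yr = 7.384e+08 m³/yr.
Steady-state CSTR mass balance: W = Q·C + k·V·C, so C = W/(Q + kV).
Q + kV = 7.384e+08 + 21·4.87e+07 = 1.761e+09 m³/yr.
C = 16200/1.761e+09 = 9.199e-06 kg/m³ = 0.009199 mg/L = 9.199 µg/L.

9.20 µg/L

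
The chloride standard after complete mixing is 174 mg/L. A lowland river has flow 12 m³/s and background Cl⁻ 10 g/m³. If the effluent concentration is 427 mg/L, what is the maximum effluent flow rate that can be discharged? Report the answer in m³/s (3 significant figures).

Mass balance at complete mixing: C_std·(Q_w + Q_r) = Q_w·C_e + Q_r·C_b.
Rearranging, Q_w = Q_r·(C_std − C_b)/(C_e − C_std) = 12·(174 − 10) / (427 − 174) = 7.779 m³/s.

7.78 m³/s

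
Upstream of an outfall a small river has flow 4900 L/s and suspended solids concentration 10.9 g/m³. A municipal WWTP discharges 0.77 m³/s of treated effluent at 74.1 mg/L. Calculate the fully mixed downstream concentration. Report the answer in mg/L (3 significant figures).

4900 L/s = 4.9 m³/s.
Flow-weighted mixing gives C = (0.77·74.1 + 4.9·10.9) / (0.77 + 4.9) = 110.5/5.67 = 19.48 mg/L.

19.5 mg/L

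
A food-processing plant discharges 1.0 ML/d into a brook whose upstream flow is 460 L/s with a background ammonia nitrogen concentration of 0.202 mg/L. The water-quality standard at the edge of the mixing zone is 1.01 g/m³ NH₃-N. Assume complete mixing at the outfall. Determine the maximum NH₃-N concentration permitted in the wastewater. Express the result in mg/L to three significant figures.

1.0 ML/d = 0.01157 m³/s.
460 L/s = 0.46 m³/s.
Mass balance: 1.01·0.4716 = 0.01157·Cₑ + 0.46·0.202.
Cₑ = (0.4763 − 0.09292) / 0.01157 = 33.12 mg/L.

33.1 mg/L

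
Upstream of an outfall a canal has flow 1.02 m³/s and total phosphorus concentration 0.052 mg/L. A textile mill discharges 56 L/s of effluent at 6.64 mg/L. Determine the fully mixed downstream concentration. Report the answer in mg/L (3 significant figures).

56 L/s = 0.056 m³/s.
Conservation of mass across the mixing zone: C = (0.056·6.64 + 1.02·0.052) / (0.056 + 1.02) = 0.4249/1.076 = 0.3949 mg/L.

0.395 mg/L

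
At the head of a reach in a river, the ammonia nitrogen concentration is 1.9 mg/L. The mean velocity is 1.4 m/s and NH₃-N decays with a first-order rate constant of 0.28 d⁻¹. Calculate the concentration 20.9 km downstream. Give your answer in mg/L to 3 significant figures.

Travel time t = 20.9 km / 1.4 m/s = 2.09e+04/1.4 = 1.493e+04 s = 0.1728 d.
First-order decay: C = 1.9·exp(−0.28·0.1728) = 1.9·0.9528 = 1.81 mg/L.

1.81 mg/L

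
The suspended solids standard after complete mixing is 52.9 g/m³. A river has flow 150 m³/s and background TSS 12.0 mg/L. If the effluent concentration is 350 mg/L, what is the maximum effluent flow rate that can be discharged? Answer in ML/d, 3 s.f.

1780 ML/d

Mass balance at complete mixing: C_std·(Q_w + Q_r) = Q_w·C_e + Q_r·C_b.
Rearranging, Q_w = Q_r·(C_std − C_b)/(C_e − C_std) = 150·(52.9 − 12) / (350 − 52.9) = 20.65 m³/s.
= 1784 ML/d.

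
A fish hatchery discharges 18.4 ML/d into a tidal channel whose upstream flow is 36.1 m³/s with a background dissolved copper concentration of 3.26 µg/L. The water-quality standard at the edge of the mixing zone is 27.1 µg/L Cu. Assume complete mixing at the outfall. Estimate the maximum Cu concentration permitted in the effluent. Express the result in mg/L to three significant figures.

4.07 mg/L

18.4 ML/d = 0.213 m³/s.
3.26 µg/L = 0.00326 mg/L.
27.1 µg/L = 0.0271 mg/L.
Mass balance: 0.0271·36.31 = 0.213·Cₑ + 36.1·0.00326.
Cₑ = (0.9841 − 0.1177) / 0.213 = 4.068 mg/L.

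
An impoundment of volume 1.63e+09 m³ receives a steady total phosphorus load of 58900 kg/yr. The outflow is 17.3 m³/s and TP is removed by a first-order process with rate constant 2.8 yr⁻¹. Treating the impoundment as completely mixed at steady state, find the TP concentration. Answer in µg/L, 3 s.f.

Outflow Q = 17.3 m³/s × 3.156e+07 s/yr = 5.459e+08 m³/yr.
Steady-state CSTR mass balance: W = Q·C + k·V·C, so C = W/(Q + kV).
Q + kV = 5.459e+08 + 2.8·1.63e+09 = 5.11e+09 m³/yr.
C = 58900/5.11e+09 = 1.153e-05 kg/m³ = 0.01153 mg/L = 11.53 µg/L.

11.5 µg/L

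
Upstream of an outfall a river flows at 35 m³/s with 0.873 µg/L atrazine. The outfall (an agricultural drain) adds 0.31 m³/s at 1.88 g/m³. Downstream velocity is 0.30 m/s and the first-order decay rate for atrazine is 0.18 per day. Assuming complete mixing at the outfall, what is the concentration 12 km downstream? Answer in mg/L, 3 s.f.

0.873 µg/L = 0.000873 mg/L.
After complete mixing, C₀ = (0.31·1.88 + 35·0.000873) / 35.31 = 0.01737 mg/L.
Travel time t = 1.2e+04 m / 0.30 m/s = 4e+04 s = 0.463 d.
C = 0.01737·exp(−0.18·0.463) = 0.01737·0.92 = 0.01598 mg/L.

0.0160 mg/L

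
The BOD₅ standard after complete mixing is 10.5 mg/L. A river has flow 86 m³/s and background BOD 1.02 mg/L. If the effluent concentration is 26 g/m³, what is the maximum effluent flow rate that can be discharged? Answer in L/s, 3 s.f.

Mass balance at complete mixing: C_std·(Q_w + Q_r) = Q_w·C_e + Q_r·C_b.
Rearranging, Q_w = Q_r·(C_std − C_b)/(C_e − C_std) = 86·(10.5 − 1.02) / (26 − 10.5) = 52.6 m³/s.
= 5.26e+04 L/s.

52600 L/s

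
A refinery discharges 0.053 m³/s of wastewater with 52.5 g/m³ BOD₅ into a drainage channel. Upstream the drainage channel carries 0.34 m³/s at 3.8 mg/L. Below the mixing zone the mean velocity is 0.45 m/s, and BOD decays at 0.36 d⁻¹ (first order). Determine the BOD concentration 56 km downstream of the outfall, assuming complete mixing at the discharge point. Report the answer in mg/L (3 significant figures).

6.17 mg/L

After complete mixing, C₀ = (0.053·52.5 + 0.34·3.8) / 0.393 = 10.37 mg/L.
Travel time t = 5.6e+04 m / 0.45 m/s = 1.244e+05 s = 1.44 d.
C = 10.37·exp(−0.36·1.44) = 10.37·0.5954 = 6.173 mg/L.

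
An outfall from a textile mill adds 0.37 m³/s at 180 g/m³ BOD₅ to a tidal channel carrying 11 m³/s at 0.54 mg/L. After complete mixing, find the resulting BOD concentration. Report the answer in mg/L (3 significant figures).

6.38 mg/L

By mass balance at complete mixing, C = (0.37·180 + 11·0.54) / (0.37 + 11) = 72.54/11.37 = 6.38 mg/L.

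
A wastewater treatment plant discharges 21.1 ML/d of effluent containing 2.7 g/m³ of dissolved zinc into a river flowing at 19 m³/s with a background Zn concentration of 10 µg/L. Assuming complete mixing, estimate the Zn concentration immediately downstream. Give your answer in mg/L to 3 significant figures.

0.0441 mg/L

21.1 ML/d = 0.2442 m³/s.
10 µg/L = 0.01 mg/L.
Conservation of mass across the mixing zone: C = (0.2442·2.7 + 19·0.01) / (0.2442 + 19) = 0.8494/19.24 = 0.04414 mg/L.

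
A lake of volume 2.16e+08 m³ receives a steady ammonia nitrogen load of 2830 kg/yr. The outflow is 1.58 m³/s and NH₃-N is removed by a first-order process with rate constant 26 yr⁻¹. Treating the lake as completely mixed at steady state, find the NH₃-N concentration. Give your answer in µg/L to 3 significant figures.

0.499 µg/L

Outflow Q = 1.58 m³/s × 3.156e+07 s/yr = 4.986e+07 m³/yr.
Steady-state CSTR mass balance: W = Q·C + k·V·C, so C = W/(Q + kV).
Q + kV = 4.986e+07 + 26·2.16e+08 = 5.666e+09 m³/yr.
C = 2830/5.666e+09 = 4.995e-07 kg/m³ = 0.0004995 mg/L = 0.4995 µg/L.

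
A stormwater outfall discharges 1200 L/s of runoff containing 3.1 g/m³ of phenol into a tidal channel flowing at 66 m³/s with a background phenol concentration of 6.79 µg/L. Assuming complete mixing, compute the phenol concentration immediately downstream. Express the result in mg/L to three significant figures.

0.0620 mg/L

1200 L/s = 1.2 m³/s.
6.79 µg/L = 0.00679 mg/L.
Flow-weighted mixing gives C = (1.2·3.1 + 66·0.00679) / (1.2 + 66) = 4.168/67.2 = 0.06203 mg/L.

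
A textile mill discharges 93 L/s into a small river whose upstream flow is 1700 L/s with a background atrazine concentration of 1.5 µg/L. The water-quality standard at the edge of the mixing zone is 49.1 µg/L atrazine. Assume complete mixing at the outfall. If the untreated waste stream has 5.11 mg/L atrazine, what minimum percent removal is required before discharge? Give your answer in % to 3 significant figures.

82.0 %

93 L/s = 0.093 m³/s.
1700 L/s = 1.7 m³/s.
1.5 µg/L = 0.0015 mg/L.
49.1 µg/L = 0.0491 mg/L.
Mass balance: 0.0491·1.793 = 0.093·Cₑ + 1.7·0.0015.
Cₑ = (0.08804 − 0.00255) / 0.093 = 0.9192 mg/L.
Required removal = 1 − 0.9192/5.11 = 82.01 %.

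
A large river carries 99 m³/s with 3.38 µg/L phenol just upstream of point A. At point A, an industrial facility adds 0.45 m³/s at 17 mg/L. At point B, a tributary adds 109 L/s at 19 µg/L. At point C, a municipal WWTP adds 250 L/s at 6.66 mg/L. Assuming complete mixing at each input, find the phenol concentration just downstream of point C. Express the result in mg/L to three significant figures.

0.0967 mg/L

3.38 µg/L = 0.00338 mg/L.
After input A: C = (99·0.00338 + 0.45·17) / 99.45 = 0.08029 mg/L.
109 L/s = 0.109 m³/s.
19 µg/L = 0.019 mg/L.
After input B: C = (99.45·0.08029 + 0.109·0.019) / 99.56 = 0.08022 mg/L.
250 L/s = 0.25 m³/s.
After input C: C = (99.56·0.08022 + 0.25·6.66) / 99.81 = 0.0967 mg/L.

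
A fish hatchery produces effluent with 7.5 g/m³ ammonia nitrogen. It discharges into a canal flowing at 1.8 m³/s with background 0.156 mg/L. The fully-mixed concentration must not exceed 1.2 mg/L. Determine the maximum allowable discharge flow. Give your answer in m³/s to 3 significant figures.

Mass balance at complete mixing: C_std·(Q_w + Q_r) = Q_w·C_e + Q_r·C_b.
Rearranging, Q_w = Q_r·(C_std − C_b)/(C_e − C_std) = 1.8·(1.2 − 0.156) / (7.5 − 1.2) = 0.2983 m³/s.

0.298 m³/s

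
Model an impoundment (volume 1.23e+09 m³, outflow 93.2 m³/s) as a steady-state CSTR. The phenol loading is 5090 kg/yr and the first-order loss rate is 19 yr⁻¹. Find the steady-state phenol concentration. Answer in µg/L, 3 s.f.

0.193 µg/L

Outflow Q = 93.2 m³/s × 3.156e+07 s/yr = 2.941e+09 m³/yr.
Steady-state CSTR mass balance: W = Q·C + k·V·C, so C = W/(Q + kV).
Q + kV = 2.941e+09 + 19·1.23e+09 = 2.631e+10 m³/yr.
C = 5090/2.631e+10 = 1.935e-07 kg/m³ = 0.0001935 mg/L = 0.1935 µg/L.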